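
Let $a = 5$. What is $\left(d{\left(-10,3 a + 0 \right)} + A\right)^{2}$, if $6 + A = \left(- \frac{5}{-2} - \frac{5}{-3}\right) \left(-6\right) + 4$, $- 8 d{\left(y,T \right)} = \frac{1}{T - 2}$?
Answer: $\frac{7890481}{10816} \approx 729.52$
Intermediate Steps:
$d{\left(y,T \right)} = - \frac{1}{8 \left(-2 + T\right)}$ ($d{\left(y,T \right)} = - \frac{1}{8 \left(T - 2\right)} = - \frac{1}{8 \left(-2 + T\right)}$)
$A = -27$ ($A = -6 + \left(\left(- \frac{5}{-2} - \frac{5}{-3}\right) \left(-6\right) + 4\right) = -6 + \left(\left(\left(-5\right) \left(- \frac{1}{2}\right) - - \frac{5}{3}\right) \left(-6\right) + 4\right) = -6 + \left(\left(\frac{5}{2} + \frac{5}{3}\right) \left(-6\right) + 4\right) = -6 + \left(\frac{25}{6} \left(-6\right) + 4\right) = -6 + \left(-25 + 4\right) = -6 - 21 = -27$)
$\left(d{\left(-10,3 a + 0 \right)} + A\right)^{2} = \left(- \frac{1}{-16 + 8 \left(3 \cdot 5 + 0\right)} - 27\right)^{2} = \left(- \frac{1}{-16 + 8 \left(15 + 0\right)} - 27\right)^{2} = \left(- \frac{1}{-16 + 8 \cdot 15} - 27\right)^{2} = \left(- \frac{1}{-16 + 120} - 27\right)^{2} = \left(- \frac{1}{104} - 27\right)^{2} = \left(- \frac{2809}{104}\right)^{2} = \frac{7890481}{10816}$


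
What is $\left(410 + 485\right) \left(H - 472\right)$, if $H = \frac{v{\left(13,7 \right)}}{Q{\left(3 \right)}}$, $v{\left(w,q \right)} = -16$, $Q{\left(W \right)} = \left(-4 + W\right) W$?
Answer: $- \frac{1253000}{3} \approx -4.1767 \cdot 10^{5}$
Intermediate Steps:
$Q{\left(W \right)} = W \left(-4 + W\right)$
$H = \frac{16}{3}$ ($H = - \frac{16}{3 \left(-4 + 3\right)} = - \frac{16}{3 \left(-1\right)} = - \frac{16}{-3} = \left(-16\right) \left(- \frac{1}{3}\right) = \frac{16}{3} \approx 5.3333$)
$\left(410 + 485\right) \left(H - 472\right) = \left(410 + 485\right) \left(\frac{16}{3} - 472\right) = 895 \left(- \frac{1400}{3}\right) = - \frac{1253000}{3}$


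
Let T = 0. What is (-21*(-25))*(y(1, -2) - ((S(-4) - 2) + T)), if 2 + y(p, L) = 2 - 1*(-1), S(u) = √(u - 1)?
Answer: 1575 - 525*I*√5 ≈ 1575.0 - 1173.9*I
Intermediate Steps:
S(u) = √(-1 + u)
y(p, L) = 1 (y(p, L) = -2 + (2 - 1*(-1)) = -2 + (2 + 1) = -2 + 3 = 1)
(-21*(-25))*(y(1, -2) - ((S(-4) - 2) + T)) = (-21*(-25))*(1 - ((√(-1 - 4) - 2) + 0)) = 525*(1 - ((√(-5) - 2) + 0)) = 525*(1 - ((I*√5 - 2) + 0)) = 525*(1 - ((-2 + I*√5) + 0)) = 525*(1 - (-2 + I*√5)) = 525*(1 + (2 - I*√5)) = 525*(3 - I*√5) = 1575 - 525*I*√5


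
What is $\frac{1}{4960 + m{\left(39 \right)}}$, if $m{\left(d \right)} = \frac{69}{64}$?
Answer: $\frac{64}{317509} \approx 0.00020157$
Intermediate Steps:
$m{\left(d \right)} = \frac{69}{64}$ ($m{\left(d \right)} = 69 \cdot \frac{1}{64} = \frac{69}{64}$)
$\frac{1}{4960 + m{\left(39 \right)}} = \frac{1}{4960 + \frac{69}{64}} = \frac{1}{\frac{317509}{64}} = \frac{64}{317509}$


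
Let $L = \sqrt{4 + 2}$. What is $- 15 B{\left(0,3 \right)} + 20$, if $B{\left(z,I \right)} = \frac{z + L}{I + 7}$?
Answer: $20 - \frac{3 \sqrt{6}}{2} \approx 16.326$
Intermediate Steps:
$L = \sqrt{6} \approx 2.4495$
$B{\left(z,I \right)} = \frac{z + \sqrt{6}}{7 + I}$ ($B{\left(z,I \right)} = \frac{z + \sqrt{6}}{I + 7} = \frac{z + \sqrt{6}}{7 + I}$)
$- 15 B{\left(0,3 \right)} + 20 = - 15 \frac{0 + \sqrt{6}}{7 + 3} + 20 = - 15 \frac{\sqrt{6}}{10} + 20 = - \frac{3 \sqrt{6}}{2} + 20 = 20 - \frac{3 \sqrt{6}}{2}$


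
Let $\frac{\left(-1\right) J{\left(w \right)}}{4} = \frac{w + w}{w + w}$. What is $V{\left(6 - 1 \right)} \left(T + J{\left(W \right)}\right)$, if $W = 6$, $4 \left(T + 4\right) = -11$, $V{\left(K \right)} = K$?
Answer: $- \frac{215}{4} \approx -53.75$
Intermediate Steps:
$T = - \frac{27}{4}$ ($T = -4 + \frac{1}{4} \left(-11\right) = -4 - \frac{11}{4} = - \frac{27}{4} \approx -6.75$)
$J{\left(w \right)} = -4$ ($J{\left(w \right)} = - 4 \frac{w + w}{w + w} = - 4 \frac{2 w}{2 w} = - 4 \cdot 2 w \frac{1}{2 w} = \left(-4\right) 1 = -4$)
$V{\left(6 - 1 \right)} \left(T + J{\left(W \right)}\right) = \left(6 - 1\right) \left(- \frac{27}{4} - 4\right) = 5 \left(- \frac{43}{4}\right) = - \frac{215}{4}$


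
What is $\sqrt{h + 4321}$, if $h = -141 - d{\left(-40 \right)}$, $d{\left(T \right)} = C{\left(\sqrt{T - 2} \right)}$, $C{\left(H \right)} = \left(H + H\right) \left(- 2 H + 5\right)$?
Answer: $\sqrt{4012 - 10 i \sqrt{42}} \approx 63.342 - 0.5116 i$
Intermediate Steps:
$C{\left(H \right)} = 2 H \left(5 - 2 H\right)$
$d{\left(T \right)} = 2 \sqrt{-2 + T} \left(5 - 2 \sqrt{-2 + T}\right)$ ($d{\left(T \right)} = 2 \sqrt{T - 2} \left(5 - 2 \sqrt{T - 2}\right) = 2 \sqrt{-2 + T} \left(5 - 2 \sqrt{-2 + T}\right)$)
$h = -309 - 10 i \sqrt{42}$ ($h = -141 - \left(8 - -160 + 10 \sqrt{-2 - 40}\right) = -141 - \left(8 + 160 + 10 \sqrt{-42}\right) = -141 - \left(8 + 160 + 10 i \sqrt{42}\right) = -141 - \left(168 + 10 i \sqrt{42}\right) = -309 - 10 i \sqrt{42} \approx -309.0 - 64.807 i$)
$\sqrt{h + 4321} = \sqrt{\left(-309 - 10 i \sqrt{42}\right) + 4321} = \sqrt{4012 - 10 i \sqrt{42}}$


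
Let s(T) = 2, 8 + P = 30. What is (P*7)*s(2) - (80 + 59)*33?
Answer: -4279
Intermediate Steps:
P = 22 (P = -8 + 30 = 22)
(P*7)*s(2) - (80 + 59)*33 = (22*7)*2 - (80 + 59)*33 = 154*2 - 139*33 = 308 - 1*4587 = 308 - 4587 = -4279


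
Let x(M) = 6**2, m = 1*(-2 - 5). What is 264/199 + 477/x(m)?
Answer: 11603/796 ≈ 14.577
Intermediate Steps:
m = -7 (m = 1*(-7) = -7)
x(M) = 36
264/199 + 477/x(m) = 264/199 + 477/36 = 264*(1/199) + 477*(1/36) = 264/199 + 53/4 = 11603/796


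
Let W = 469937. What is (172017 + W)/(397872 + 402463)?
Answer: 641954/800335 ≈ 0.80211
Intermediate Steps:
(172017 + W)/(397872 + 402463) = (172017 + 469937)/(397872 + 402463) = 641954/800335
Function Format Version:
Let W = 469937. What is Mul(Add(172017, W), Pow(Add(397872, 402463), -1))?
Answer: Rational(641954, 800335) ≈ 0.80211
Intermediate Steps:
Mul(Add(172017, W), Pow(Add(397872, 402463), -1)) = Mul(Add(172017, 469937), Pow(Add(397872, 402463), -1)) = Mul(641954, Pow(800335, -1)) = Mul(641954, Rational(1, 800335)) = Rational(641954, 800335)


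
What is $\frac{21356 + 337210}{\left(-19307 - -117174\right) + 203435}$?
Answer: $\frac{59761}{50217} \approx 1.1901$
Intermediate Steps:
$\frac{21356 + 337210}{\left(-19307 - -117174\right) + 203435} = \frac{358566}{\left(-19307 + 117174\right) + 203435} = \frac{358566}{97867 + 203435} = \frac{358566}{301302} = 358566 \cdot \frac{1}{301302} = \frac{59761}{50217}$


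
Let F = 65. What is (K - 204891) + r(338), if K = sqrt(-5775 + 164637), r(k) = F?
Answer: -204826 + sqrt(158862) ≈ -2.0443e+5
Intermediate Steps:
r(k) = 65
K = sqrt(158862) ≈ 398.58
(K - 204891) + r(338) = (sqrt(158862) - 204891) + 65 = (-204891 + sqrt(158862)) + 65 = -204826 + sqrt(158862)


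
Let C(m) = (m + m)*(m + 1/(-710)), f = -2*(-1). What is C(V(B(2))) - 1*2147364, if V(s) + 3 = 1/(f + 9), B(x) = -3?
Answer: -92239293228/42955 ≈ -2.1473e+6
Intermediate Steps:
f = 2
V(s) = -32/11 (V(s) = -3 + 1/(2 + 9) = -3 + 1/11 = -32/11)
C(m) = 2*m*(-1/710 + m) (C(m) = (2*m)*(m - 1/710) = (2*m)*(-1/710 + m) = 2*m*(-1/710 + m))
C(V(B(2))) - 1*2147364 = (1/355)*(-32/11)*(-1 + 710*(-32/11)) - 1*2147364 = (1/355)*(-32/11)*(-1 - 22720/11) - 2147364 = (1/355)*(-32/11)*(-22731/11) - 2147364 = 727392/42955 - 2147364 = -92239293228/42955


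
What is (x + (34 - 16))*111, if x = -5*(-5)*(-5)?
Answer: -11877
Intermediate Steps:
x = -125 (x = 25*(-5) = -125)
(x + (34 - 16))*111 = (-125 + (34 - 16))*111 = (-125 + 18)*111 = -107*111 = -11877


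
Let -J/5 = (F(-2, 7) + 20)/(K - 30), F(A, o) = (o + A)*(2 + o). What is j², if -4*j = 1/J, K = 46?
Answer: 16/105625 ≈ 0.00015148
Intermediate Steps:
F(A, o) = (2 + o)*(A + o) (F(A, o) = (A + o)*(2 + o) = (2 + o)*(A + o))
J = -325/16 (J = -5*((7² + 2*(-2) + 2*7 - 2*7) + 20)/(46 - 30) = -5*((49 - 4 + 14 - 14) + 20)/16 = -5*(45 + 20)/16 = -325/16 ≈ -20.313)
j = 4/325 (j = -1/(4*(-325/16)) = -¼*(-16/325) = 4/325 ≈ 0.012308)
j² = (4/325)² = 16/105625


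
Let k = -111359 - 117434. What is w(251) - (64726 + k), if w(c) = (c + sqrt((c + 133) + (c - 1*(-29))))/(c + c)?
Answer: 328135/2 + sqrt(166)/251 ≈ 1.6407e+5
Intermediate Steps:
k = -228793
w(c) = (c + sqrt(162 + 2*c))/(2*c) (w(c) = (c + sqrt((133 + c) + (c + 29)))/((2*c)) = (c + sqrt((133 + c) + (29 + c)))*(1/(2*c)) = (c + sqrt(162 + 2*c))*(1/(2*c)) = (c + sqrt(162 + 2*c))/(2*c))
w(251) - (64726 + k) = ((1/2)*251 + sqrt(162 + 2*251)/2)/251 - (64726 - 228793) = (251/2 + sqrt(162 + 502)/2)/251 - 1*(-164067) = (251/2 + sqrt(664)/2)/251 + 164067 = (251/2 + (2*sqrt(166))/2)/251 + 164067 = (251/2 + sqrt(166))/251 + 164067 = (1/2 + sqrt(166)/251) + 164067 = 328135/2 + sqrt(166)/251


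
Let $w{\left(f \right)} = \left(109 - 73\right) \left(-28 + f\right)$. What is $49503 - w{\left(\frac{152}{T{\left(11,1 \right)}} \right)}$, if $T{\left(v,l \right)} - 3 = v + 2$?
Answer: $50169$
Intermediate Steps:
$T{\left(v,l \right)} = 5 + v$ ($T{\left(v,l \right)} = 3 + \left(v + 2\right) = 3 + \left(2 + v\right) = 5 + v$)
$w{\left(f \right)} = -1008 + 36 f$ ($w{\left(f \right)} = 36 \left(-28 + f\right) = -1008 + 36 f$)
$49503 - w{\left(\frac{152}{T{\left(11,1 \right)}} \right)} = 49503 - \left(-1008 + 36 \frac{152}{5 + 11}\right) = 49503 - \left(-1008 + 36 \cdot \frac{152}{16}\right) = 49503 - \left(-1008 + 36 \cdot 152 \cdot \frac{1}{16}\right) = 49503 - \left(-1008 + 36 \cdot \frac{19}{2}\right) = 49503 - \left(-1008 + 342\right) = 49503 - -666 = 49503 + 666 = 50169$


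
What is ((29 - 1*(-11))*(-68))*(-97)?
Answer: 263840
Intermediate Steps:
((29 - 1*(-11))*(-68))*(-97) = ((29 + 11)*(-68))*(-97) = (40*(-68))*(-97) = -2720*(-97) = 263840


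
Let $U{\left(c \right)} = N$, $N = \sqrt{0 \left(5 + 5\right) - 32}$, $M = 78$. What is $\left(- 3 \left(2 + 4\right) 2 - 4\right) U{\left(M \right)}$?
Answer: $- 160 i \sqrt{2} \approx - 226.27 i$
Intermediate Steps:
$N = 4 i \sqrt{2}$ ($N = \sqrt{0 \cdot 10 - 32} = \sqrt{0 - 32} = \sqrt{-32} = 4 i \sqrt{2} \approx 5.6569 i$)
$U{\left(c \right)} = 4 i \sqrt{2}$
$\left(- 3 \left(2 + 4\right) 2 - 4\right) U{\left(M \right)} = \left(- 3 \left(2 + 4\right) 2 - 4\right) 4 i \sqrt{2} = \left(\left(-3\right) 6 \cdot 2 - 4\right) 4 i \sqrt{2} = \left(\left(-18\right) 2 - 4\right) 4 i \sqrt{2} = \left(-36 - 4\right) 4 i \sqrt{2} = - 40 \cdot 4 i \sqrt{2} = - 160 i \sqrt{2}$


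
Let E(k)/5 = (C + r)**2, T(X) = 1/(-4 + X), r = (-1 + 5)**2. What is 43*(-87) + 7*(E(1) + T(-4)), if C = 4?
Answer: 82065/8 ≈ 10258.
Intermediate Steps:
r = 16 (r = 4**2 = 16)
E(k) = 2000 (E(k) = 5*(4 + 16)**2 = 5*20**2 = 5*400 = 2000)
43*(-87) + 7*(E(1) + T(-4)) = 43*(-87) + 7*(2000 + 1/(-4 - 4)) = -3741 + 7*(2000 + 1/(-8)) = -3741 + 7*(2000 - 1/8) = -3741 + 7*(15999/8) = -3741 + 111993/8 = 82065/8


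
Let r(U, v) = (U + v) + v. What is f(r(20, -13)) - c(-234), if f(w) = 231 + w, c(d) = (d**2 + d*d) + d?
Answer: -109053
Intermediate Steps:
c(d) = d + 2*d**2 (c(d) = (d**2 + d**2) + d = 2*d**2 + d = d + 2*d**2)
r(U, v) = U + 2*v
f(r(20, -13)) - c(-234) = (231 + (20 + 2*(-13))) - (-234)*(1 + 2*(-234)) = (231 + (20 - 26)) - (-234)*(1 - 468) = (231 - 6) - (-234)*(-467) = 225 - 1*109278 = 225 - 109278 = -109053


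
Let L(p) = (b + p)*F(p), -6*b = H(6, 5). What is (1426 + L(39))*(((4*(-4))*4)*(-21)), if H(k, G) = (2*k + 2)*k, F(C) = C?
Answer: 3226944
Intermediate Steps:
H(k, G) = k*(2 + 2*k) (H(k, G) = (2 + 2*k)*k = k*(2 + 2*k))
b = -14 (b = -6*(1 + 6)/3 = -6*7/3 = -⅙*84 = -14)
L(p) = p*(-14 + p) (L(p) = (-14 + p)*p = p*(-14 + p))
(1426 + L(39))*(((4*(-4))*4)*(-21)) = (1426 + 39*(-14 + 39))*(((4*(-4))*4)*(-21)) = (1426 + 39*25)*(-16*4*(-21)) = (1426 + 975)*(-64*(-21)) = 2401*1344 = 3226944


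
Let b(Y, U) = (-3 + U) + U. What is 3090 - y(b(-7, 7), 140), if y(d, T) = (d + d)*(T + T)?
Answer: -3070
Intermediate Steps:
b(Y, U) = -3 + 2*U
y(d, T) = 4*T*d (y(d, T) = (2*d)*(2*T) = 4*T*d)
3090 - y(b(-7, 7), 140) = 3090 - 4*140*(-3 + 2*7) = 3090 - 4*140*(-3 + 14) = 3090 - 4*140*11 = 3090 - 1*6160 = 3090 - 6160 = -3070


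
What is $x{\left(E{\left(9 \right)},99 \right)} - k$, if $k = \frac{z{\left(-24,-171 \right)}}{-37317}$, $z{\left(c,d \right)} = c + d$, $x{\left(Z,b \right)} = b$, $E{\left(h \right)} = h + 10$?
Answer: $\frac{1231396}{12439} \approx 98.995$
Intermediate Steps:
$E{\left(h \right)} = 10 + h$
$k = \frac{65}{12439}$ ($k = \frac{-24 - 171}{-37317} = \left(-195\right) \left(- \frac{1}{37317}\right) = \frac{65}{12439} \approx 0.0052255$)
$x{\left(E{\left(9 \right)},99 \right)} - k = 99 - \frac{65}{12439} = \frac{1231396}{12439}$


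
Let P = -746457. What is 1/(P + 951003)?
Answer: 1/204546 ≈ 4.8889e-6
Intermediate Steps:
1/(P + 951003) = 1/(-746457 + 951003) = 1/204546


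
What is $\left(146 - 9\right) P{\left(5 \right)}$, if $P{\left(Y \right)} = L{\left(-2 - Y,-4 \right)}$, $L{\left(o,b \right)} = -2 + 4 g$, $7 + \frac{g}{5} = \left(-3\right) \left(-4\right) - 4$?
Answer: $2466$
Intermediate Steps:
$g = 5$ ($g = -35 + 5 \left(\left(-3\right) \left(-4\right) - 4\right) = -35 + 5 \left(12 - 4\right) = -35 + 5 \cdot 8 = -35 + 40 = 5$)
$L{\left(o,b \right)} = 18$ ($L{\left(o,b \right)} = -2 + 4 \cdot 5 = -2 + 20 = 18$)
$P{\left(Y \right)} = 18$
$\left(146 - 9\right) P{\left(5 \right)} = \left(146 - 9\right) 18 = 137 \cdot 18 = 2466$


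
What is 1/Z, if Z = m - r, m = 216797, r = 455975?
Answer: -1/239178 ≈ -4.1810e-6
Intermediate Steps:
Z = -239178 (Z = 216797 - 1*455975 = 216797 - 455975 = -239178)
1/Z = 1/(-239178) = -1/239178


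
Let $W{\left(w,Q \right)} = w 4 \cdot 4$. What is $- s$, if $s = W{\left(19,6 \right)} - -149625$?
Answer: $-149929$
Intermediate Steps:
$W{\left(w,Q \right)} = 16 w$ ($W{\left(w,Q \right)} = 4 w 4 = 16 w$)
$s = 149929$ ($s = 16 \cdot 19 - -149625 = 304 + 149625 = 149929$)
$- s = \left(-1\right) 149929 = -149929$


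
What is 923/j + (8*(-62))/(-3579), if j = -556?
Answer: -3027641/1989924 ≈ -1.5215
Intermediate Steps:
923/j + (8*(-62))/(-3579) = 923/(-556) + (8*(-62))/(-3579) = 923*(-1/556) - 496*(-1/3579) = -923/556 + 496/3579 = -3027641/1989924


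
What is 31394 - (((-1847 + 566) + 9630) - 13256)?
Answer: 36301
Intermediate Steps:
31394 - (((-1847 + 566) + 9630) - 13256) = 31394 - ((-1281 + 9630) - 13256) = 31394 - (8349 - 13256) = 31394 - 1*(-4907) = 31394 + 4907 = 36301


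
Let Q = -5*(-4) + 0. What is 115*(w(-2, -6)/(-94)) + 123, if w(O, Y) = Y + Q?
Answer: 4976/47 ≈ 105.87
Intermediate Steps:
Q = 20 (Q = 20 + 0 = 20)
w(O, Y) = 20 + Y (w(O, Y) = Y + 20 = 20 + Y)
115*(w(-2, -6)/(-94)) + 123 = 115*((20 - 6)/(-94)) + 123 = 115*(14*(-1/94)) + 123 = 115*(-7/47) + 123 = -805/47 + 123 = 4976/47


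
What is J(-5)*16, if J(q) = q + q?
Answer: -160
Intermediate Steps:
J(q) = 2*q
J(-5)*16 = (2*(-5))*16 = -10*16 = -160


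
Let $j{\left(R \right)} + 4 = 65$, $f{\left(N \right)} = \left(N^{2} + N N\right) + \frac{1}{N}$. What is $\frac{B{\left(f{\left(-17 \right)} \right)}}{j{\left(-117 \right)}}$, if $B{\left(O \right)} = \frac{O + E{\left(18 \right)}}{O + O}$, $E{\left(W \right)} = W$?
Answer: $\frac{3377}{399550} \approx 0.008452$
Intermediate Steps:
$f{\left(N \right)} = \frac{1}{N} + 2 N^{2}$ ($f{\left(N \right)} = \left(N^{2} + N^{2}\right) + \frac{1}{N} = 2 N^{2} + \frac{1}{N} = \frac{1}{N} + 2 N^{2}$)
$j{\left(R \right)} = 61$ ($j{\left(R \right)} = -4 + 65 = 61$)
$B{\left(O \right)} = \frac{18 + O}{2 O}$ ($B{\left(O \right)} = \frac{O + 18}{O + O} = \frac{18 + O}{2 O}$)
$\frac{B{\left(f{\left(-17 \right)} \right)}}{j{\left(-117 \right)}} = \frac{\frac{1}{2} \frac{1}{\frac{1}{-17} \left(1 + 2 \left(-17\right)^{3}\right)} \left(18 + \frac{1 + 2 \left(-17\right)^{3}}{-17}\right)}{61} = \frac{18 - \frac{1 + 2 \left(-4913\right)}{17}}{2 \left(- \frac{1 + 2 \left(-4913\right)}{17}\right)} \frac{1}{61} = \frac{18 - \frac{1 - 9826}{17}}{2 \left(- \frac{1 - 9826}{17}\right)} \frac{1}{61} = \frac{18 - - \frac{9825}{17}}{2 \left(\left(- \frac{1}{17}\right) \left(-9825\right)\right)} \frac{1}{61} = \frac{18 + \frac{9825}{17}}{2 \cdot \frac{9825}{17}} \cdot \frac{1}{61} = \frac{1}{2} \cdot \frac{17}{9825} \cdot \frac{10131}{17} \cdot \frac{1}{61} = \frac{3377}{6550} \cdot \frac{1}{61} = \frac{3377}{399550}$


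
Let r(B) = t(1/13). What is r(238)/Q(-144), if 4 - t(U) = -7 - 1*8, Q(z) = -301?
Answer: -19/301 ≈ -0.063123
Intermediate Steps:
t(U) = 19 (t(U) = 4 - (-7 - 1*8) = 4 - (-7 - 8) = 4 - 1*(-15) = 4 + 15 = 19)
r(B) = 19
r(238)/Q(-144) = 19/(-301) = 19*(-1/301) = -19/301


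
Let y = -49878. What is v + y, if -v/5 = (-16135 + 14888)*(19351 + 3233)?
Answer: 140761362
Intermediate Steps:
v = 140811240 (v = -5*(-16135 + 14888)*(19351 + 3233) = -(-6235)*22584 = -5*(-28162248) = 140811240)
v + y = 140811240 - 49878 = 140761362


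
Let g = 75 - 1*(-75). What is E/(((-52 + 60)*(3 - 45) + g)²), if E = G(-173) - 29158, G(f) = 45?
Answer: -29113/34596 ≈ -0.84151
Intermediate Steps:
g = 150 (g = 75 + 75 = 150)
E = -29113 (E = 45 - 29158 = -29113)
E/(((-52 + 60)*(3 - 45) + g)²) = -29113/((-52 + 60)*(3 - 45) + 150)² = -29113/(8*(-42) + 150)² = -29113/(-336 + 150)² = -29113/((-186)²) = -29113/34596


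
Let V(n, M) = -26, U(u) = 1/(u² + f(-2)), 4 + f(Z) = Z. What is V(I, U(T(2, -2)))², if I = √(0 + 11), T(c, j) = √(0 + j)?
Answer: 676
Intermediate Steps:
f(Z) = -4 + Z
T(c, j) = √j
U(u) = 1/(-6 + u²) (U(u) = 1/(u² + (-4 - 2)) = 1/(u² - 6) = 1/(-6 + u²))
I = √11 ≈ 3.3166
V(I, U(T(2, -2)))² = (-26)² = 676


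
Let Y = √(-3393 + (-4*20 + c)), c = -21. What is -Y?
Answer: -I*√3494 ≈ -59.11*I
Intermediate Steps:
Y = I*√3494 (Y = √(-3393 + (-4*20 - 21)) = √(-3393 + (-80 - 21)) = √(-3393 - 101) = √(-3494) = I*√3494 ≈ 59.11*I)
-Y = -I*√3494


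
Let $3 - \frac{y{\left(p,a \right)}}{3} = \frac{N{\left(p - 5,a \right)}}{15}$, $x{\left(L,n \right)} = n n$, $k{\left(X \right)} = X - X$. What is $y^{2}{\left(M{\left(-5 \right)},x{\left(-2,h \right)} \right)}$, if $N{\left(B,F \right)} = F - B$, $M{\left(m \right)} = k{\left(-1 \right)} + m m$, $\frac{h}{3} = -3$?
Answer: $\frac{256}{25} \approx 10.24$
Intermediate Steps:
$h = -9$ ($h = 3 \left(-3\right) = -9$)
$k{\left(X \right)} = 0$
$x{\left(L,n \right)} = n^{2}$
$M{\left(m \right)} = m^{2}$ ($M{\left(m \right)} = 0 + m m = 0 + m^{2} = m^{2}$)
$y{\left(p,a \right)} = 8 - \frac{a}{5} + \frac{p}{5}$ ($y{\left(p,a \right)} = 9 - 3 \frac{a - \left(p - 5\right)}{15} = 9 - 3 \left(a - \left(-5 + p\right)\right) \frac{1}{15} = 9 - 3 \left(5 + a - p\right) \frac{1}{15} = 9 - 3 \left(\frac{1}{3} - \frac{p}{15} + \frac{a}{15}\right) = 9 - \left(1 - \frac{p}{5} + \frac{a}{5}\right) = 8 - \frac{a}{5} + \frac{p}{5}$)
$y^{2}{\left(M{\left(-5 \right)},x{\left(-2,h \right)} \right)} = \left(8 - \frac{\left(-9\right)^{2}}{5} + \frac{\left(-5\right)^{2}}{5}\right)^{2} = \left(8 - \frac{81}{5} + \frac{1}{5} \cdot 25\right)^{2} = \left(8 - \frac{81}{5} + 5\right)^{2} = \left(- \frac{16}{5}\right)^{2} = \frac{256}{25}$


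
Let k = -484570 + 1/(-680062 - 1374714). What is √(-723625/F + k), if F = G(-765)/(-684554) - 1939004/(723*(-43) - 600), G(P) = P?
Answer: I*√923178946455286533718028229720788499524174/1363731392679411788 ≈ 704.55*I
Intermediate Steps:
F = 1327377186301/21692831706 (F = -765/(-684554) - 1939004/(723*(-43) - 600) = -765*(-1/684554) - 1939004/(-31089 - 600) = 765/684554 - 1939004/(-31689) = 765/684554 - 1939004*(-1/31689) = 765/684554 + 1939004/31689 = 1327377186301/21692831706 ≈ 61.190)
k = -995682806321/2054776 (k = -484570 + 1/(-2054776) = -484570 - 1/2054776 = -995682806321/2054776 ≈ -4.8457e+5)
√(-723625/F + k) = √(-723625/1327377186301/21692831706 - 995682806321/2054776) = √(-723625*21692831706/1327377186301 - 995682806321/2054776) = √(-15697475343254250/1327377186301 - 995682806321/2054776) = √(-1353901437498563112206621/2727462785358823576) = I*√923178946455286533718028229720788499524174/1363731392679411788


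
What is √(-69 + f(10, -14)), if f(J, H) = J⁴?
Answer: √9931 ≈ 99.654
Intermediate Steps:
√(-69 + f(10, -14)) = √(-69 + 10⁴) = √(-69 + 10000) = √9931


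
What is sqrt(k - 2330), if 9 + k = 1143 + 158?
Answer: I*sqrt(1038) ≈ 32.218*I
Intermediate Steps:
k = 1292 (k = -9 + (1143 + 158) = -9 + 1301 = 1292)
sqrt(k - 2330) = sqrt(1292 - 2330) = sqrt(-1038) = I*sqrt(1038)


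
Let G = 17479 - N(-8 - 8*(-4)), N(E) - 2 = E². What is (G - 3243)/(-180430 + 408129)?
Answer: 13658/227699 ≈ 0.059983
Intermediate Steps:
N(E) = 2 + E²
G = 16901 (G = 17479 - (2 + (-8 - 8*(-4))²) = 17479 - (2 + (-8 + 32)²) = 17479 - (2 + 24²) = 17479 - (2 + 576) = 17479 - 1*578 = 17479 - 578 = 16901)
(G - 3243)/(-180430 + 408129) = (16901 - 3243)/(-180430 + 408129) = 13658/227699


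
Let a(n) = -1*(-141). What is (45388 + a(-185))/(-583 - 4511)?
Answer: -45529/5094 ≈ -8.9378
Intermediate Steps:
a(n) = 141
(45388 + a(-185))/(-583 - 4511) = (45388 + 141)/(-583 - 4511) = 45529/(-5094) = 45529*(-1/5094) = -45529/5094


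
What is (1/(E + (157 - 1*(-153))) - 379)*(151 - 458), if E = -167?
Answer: 16638172/143 ≈ 1.1635e+5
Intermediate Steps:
(1/(E + (157 - 1*(-153))) - 379)*(151 - 458) = (1/(-167 + (157 - 1*(-153))) - 379)*(151 - 458) = (1/(-167 + (157 + 153)) - 379)*(-307) = (1/(-167 + 310) - 379)*(-307) = (1/143 - 379)*(-307) = -54196/143*(-307) = 16638172/143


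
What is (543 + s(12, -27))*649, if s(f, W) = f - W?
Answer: 377718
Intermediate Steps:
(543 + s(12, -27))*649 = (543 + (12 - 1*(-27)))*649 = (543 + (12 + 27))*649 = (543 + 39)*649 = 582*649 = 377718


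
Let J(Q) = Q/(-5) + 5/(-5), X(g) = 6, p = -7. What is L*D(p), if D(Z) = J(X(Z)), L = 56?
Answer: -616/5 ≈ -123.20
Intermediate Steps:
J(Q) = -1 - Q/5 (J(Q) = Q*(-1/5) + 5*(-1/5) = -Q/5 - 1 = -1 - Q/5)
D(Z) = -11/5 (D(Z) = -1 - 1/5*6 = -1 - 6/5 = -11/5)
L*D(p) = 56*(-11/5) = -616/5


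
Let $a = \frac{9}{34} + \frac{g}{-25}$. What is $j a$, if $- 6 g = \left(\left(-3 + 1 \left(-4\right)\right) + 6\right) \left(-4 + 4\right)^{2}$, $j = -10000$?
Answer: $- \frac{45000}{17} \approx -2647.1$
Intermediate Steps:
$g = 0$ ($g = - \frac{\left(\left(-3 + 1 \left(-4\right)\right) + 6\right) \left(-4 + 4\right)^{2}}{6} = - \frac{\left(\left(-3 - 4\right) + 6\right) 0^{2}}{6} = - \frac{\left(-7 + 6\right) 0}{6} = - \frac{\left(-1\right) 0}{6} = \left(- \frac{1}{6}\right) 0 = 0$)
$a = \frac{9}{34}$ ($a = \frac{9}{34} + \frac{0}{-25} = 9 \cdot \frac{1}{34} + 0 \left(- \frac{1}{25}\right) = \frac{9}{34} + 0 = \frac{9}{34} \approx 0.26471$)
$j a = \left(-10000\right) \frac{9}{34} = - \frac{45000}{17}$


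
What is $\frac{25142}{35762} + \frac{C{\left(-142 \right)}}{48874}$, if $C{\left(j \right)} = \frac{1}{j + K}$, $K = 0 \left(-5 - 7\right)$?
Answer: $\frac{87244079787}{124096071148} \approx 0.70304$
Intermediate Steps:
$K = 0$ ($K = 0 \left(-12\right) = 0$)
$C{\left(j \right)} = \frac{1}{j}$ ($C{\left(j \right)} = \frac{1}{j + 0} = \frac{1}{j}$)
$\frac{25142}{35762} + \frac{C{\left(-142 \right)}}{48874} = \frac{25142}{35762} + \frac{1}{\left(-142\right) 48874} = 25142 \cdot \frac{1}{35762} - \frac{1}{6940108} = \frac{12571}{17881} - \frac{1}{6940108} = \frac{87244079787}{124096071148}$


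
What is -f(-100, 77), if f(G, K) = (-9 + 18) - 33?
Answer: 24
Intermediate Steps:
f(G, K) = -24 (f(G, K) = 9 - 33 = -24)
-f(-100, 77) = -1*(-24) = 24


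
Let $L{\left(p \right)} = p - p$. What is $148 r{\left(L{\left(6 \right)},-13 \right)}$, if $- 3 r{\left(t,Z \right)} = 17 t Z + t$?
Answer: $0$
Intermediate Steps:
$L{\left(p \right)} = 0$
$r{\left(t,Z \right)} = - \frac{t}{3} - \frac{17 Z t}{3}$ ($r{\left(t,Z \right)} = - \frac{17 t Z + t}{3} = - \frac{17 Z t + t}{3} = - \frac{t + 17 Z t}{3} = - \frac{t}{3} - \frac{17 Z t}{3}$)
$148 r{\left(L{\left(6 \right)},-13 \right)} = 148 \left(\left(- \frac{1}{3}\right) 0 \left(1 + 17 \left(-13\right)\right)\right) = 148 \left(\left(- \frac{1}{3}\right) 0 \left(1 - 221\right)\right) = 148 \left(\left(- \frac{1}{3}\right) 0 \left(-220\right)\right) = 148 \cdot 0 = 0$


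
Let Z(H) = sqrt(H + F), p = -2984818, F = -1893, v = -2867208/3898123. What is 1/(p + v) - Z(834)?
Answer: -3898123/11635190563822 - I*sqrt(1059) ≈ -3.3503e-7 - 32.542*I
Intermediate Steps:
v = -2867208/3898123 (v = -2867208*1/3898123 = -2867208/3898123 ≈ -0.73554)
Z(H) = sqrt(-1893 + H) (Z(H) = sqrt(H - 1893) = sqrt(-1893 + H))
1/(p + v) - Z(834) = 1/(-2984818 - 2867208/3898123) - sqrt(-1893 + 834) = 1/(-11635190563822/3898123) - sqrt(-1059) = -3898123/11635190563822 - I*sqrt(1059)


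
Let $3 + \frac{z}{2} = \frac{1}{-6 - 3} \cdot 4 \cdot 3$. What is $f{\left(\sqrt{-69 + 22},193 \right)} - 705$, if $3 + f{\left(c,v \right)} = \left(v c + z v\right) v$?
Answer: $- \frac{970598}{3} + 37249 i \sqrt{47} \approx -3.2353 \cdot 10^{5} + 2.5537 \cdot 10^{5} i$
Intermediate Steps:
$z = - \frac{26}{3}$ ($z = -6 + 2 \frac{1}{-6 - 3} \cdot 4 \cdot 3 = -6 + 2 \frac{1}{-9} \cdot 4 \cdot 3 = -6 + 2 \left(- \frac{1}{9}\right) 4 \cdot 3 = -6 + 2 \left(\left(- \frac{4}{9}\right) 3\right) = -6 + 2 \left(- \frac{4}{3}\right) = -6 - \frac{8}{3} = - \frac{26}{3} \approx -8.6667$)
$f{\left(c,v \right)} = -3 + v \left(- \frac{26 v}{3} + c v\right)$ ($f{\left(c,v \right)} = -3 + \left(v c - \frac{26 v}{3}\right) v = -3 + \left(c v - \frac{26 v}{3}\right) v = -3 + \left(- \frac{26 v}{3} + c v\right) v = -3 + v \left(- \frac{26 v}{3} + c v\right)$)
$f{\left(\sqrt{-69 + 22},193 \right)} - 705 = \left(-3 - \frac{26 \cdot 193^{2}}{3} + \sqrt{-69 + 22} \cdot 193^{2}\right) - 705 = \left(-3 - \frac{968474}{3} + \sqrt{-47} \cdot 37249\right) - 705 = \left(-3 - \frac{968474}{3} + i \sqrt{47} \cdot 37249\right) - 705 = \left(-3 - \frac{968474}{3} + 37249 i \sqrt{47}\right) - 705 = \left(- \frac{968483}{3} + 37249 i \sqrt{47}\right) - 705 = - \frac{970598}{3} + 37249 i \sqrt{47}$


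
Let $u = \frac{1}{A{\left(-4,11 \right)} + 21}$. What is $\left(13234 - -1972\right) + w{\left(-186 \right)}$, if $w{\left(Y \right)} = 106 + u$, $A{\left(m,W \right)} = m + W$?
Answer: $\frac{428737}{28} \approx 15312.0$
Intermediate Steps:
$A{\left(m,W \right)} = W + m$
$u = \frac{1}{28}$ ($u = \frac{1}{\left(11 - 4\right) + 21} = \frac{1}{7 + 21} = \frac{1}{28} \approx 0.035714$)
$w{\left(Y \right)} = \frac{2969}{28}$ ($w{\left(Y \right)} = 106 + \frac{1}{28} = \frac{2969}{28}$)
$\left(13234 - -1972\right) + w{\left(-186 \right)} = \left(13234 - -1972\right) + \frac{2969}{28} = \left(13234 + 1972\right) + \frac{2969}{28} = 15206 + \frac{2969}{28} = \frac{428737}{28}$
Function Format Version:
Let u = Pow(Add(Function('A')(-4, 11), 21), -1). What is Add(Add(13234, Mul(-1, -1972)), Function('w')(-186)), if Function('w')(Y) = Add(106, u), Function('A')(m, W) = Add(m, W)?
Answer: Rational(428737, 28) ≈ 15312.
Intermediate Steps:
Function('A')(m, W) = Add(W, m)
u = Rational(1, 28) (u = Pow(Add(Add(11, -4), 21), -1) = Pow(Add(7, 21), -1) = Pow(28, -1) = Rational(1, 28) ≈ 0.035714)
Function('w')(Y) = Rational(2969, 28) (Function('w')(Y) = Add(106, Rational(1, 28)) = Rational(2969, 28))
Add(Add(13234, Mul(-1, -1972)), Function('w')(-186)) = Add(Add(13234, Mul(-1, -1972)), Rational(2969, 28)) = Add(Add(13234, 1972), Rational(2969, 28)) = Add(15206, Rational(2969, 28)) = Rational(428737, 28)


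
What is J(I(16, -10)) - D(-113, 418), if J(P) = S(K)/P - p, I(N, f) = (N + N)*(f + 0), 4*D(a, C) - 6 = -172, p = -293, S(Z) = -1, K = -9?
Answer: 107041/320 ≈ 334.50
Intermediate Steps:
D(a, C) = -83/2 (D(a, C) = 3/2 + (1/4)*(-172) = 3/2 - 43 = -83/2)
I(N, f) = 2*N*f (I(N, f) = (2*N)*f = 2*N*f)
J(P) = 293 - 1/P (J(P) = -1/P - 1*(-293) = -1/P + 293 = 293 - 1/P)
J(I(16, -10)) - D(-113, 418) = (293 - 1/(2*16*(-10))) - 1*(-83/2) = (293 - 1/(-320)) + 83/2 = (293 - 1*(-1/320)) + 83/2 = (293 + 1/320) + 83/2 = 93761/320 + 83/2 = 107041/320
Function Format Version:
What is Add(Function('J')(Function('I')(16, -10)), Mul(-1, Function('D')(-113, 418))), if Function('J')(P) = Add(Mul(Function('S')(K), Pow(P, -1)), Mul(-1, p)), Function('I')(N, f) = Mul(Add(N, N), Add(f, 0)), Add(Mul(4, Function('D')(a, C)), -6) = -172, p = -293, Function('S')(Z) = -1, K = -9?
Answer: Rational(107041, 320) ≈ 334.50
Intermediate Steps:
Function('D')(a, C) = Rational(-83, 2) (Function('D')(a, C) = Add(Rational(3, 2), Mul(Rational(1, 4), -172)) = Add(Rational(3, 2), -43) = Rational(-83, 2))
Function('I')(N, f) = Mul(2, N, f) (Function('I')(N, f) = Mul(Mul(2, N), f) = Mul(2, N, f))
Function('J')(P) = Add(293, Mul(-1, Pow(P, -1))) (Function('J')(P) = Add(Mul(-1, Pow(P, -1)), Mul(-1, -293)) = Add(Mul(-1, Pow(P, -1)), 293) = Add(293, Mul(-1, Pow(P, -1))))
Add(Function('J')(Function('I')(16, -10)), Mul(-1, Function('D')(-113, 418))) = Add(Add(293, Mul(-1, Pow(Mul(2, 16, -10), -1))), Mul(-1, Rational(-83, 2))) = Add(Add(293, Mul(-1, Pow(-320, -1))), Rational(83, 2)) = Add(Add(293, Mul(-1, Rational(-1, 320))), Rational(83, 2)) = Add(Add(293, Rational(1, 320)), Rational(83, 2)) = Add(Rational(93761, 320), Rational(83, 2)) = Rational(107041, 320)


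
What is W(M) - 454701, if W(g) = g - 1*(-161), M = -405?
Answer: -454945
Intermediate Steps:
W(g) = 161 + g (W(g) = g + 161 = 161 + g)
W(M) - 454701 = (161 - 405) - 454701 = -244 - 454701 = -454945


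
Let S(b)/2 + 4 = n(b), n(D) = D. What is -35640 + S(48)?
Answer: -35552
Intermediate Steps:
S(b) = -8 + 2*b
-35640 + S(48) = -35640 + (-8 + 2*48) = -35640 + (-8 + 96) = -35640 + 88 = -35552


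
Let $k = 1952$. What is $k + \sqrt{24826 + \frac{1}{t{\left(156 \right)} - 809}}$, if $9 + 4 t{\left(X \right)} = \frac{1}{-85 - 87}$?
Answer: $1952 + \frac{\sqrt{7733829293620698}}{558141} \approx 2109.6$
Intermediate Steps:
$t{\left(X \right)} = - \frac{1549}{688}$ ($t{\left(X \right)} = - \frac{9}{4} + \frac{1}{4 \left(-85 - 87\right)} = - \frac{9}{4} + \frac{1}{4 \left(-172\right)} = - \frac{9}{4} + \frac{1}{4} \left(- \frac{1}{172}\right) = - \frac{9}{4} - \frac{1}{688} = - \frac{1549}{688}$)
$k + \sqrt{24826 + \frac{1}{t{\left(156 \right)} - 809}} = 1952 + \sqrt{24826 + \frac{1}{- \frac{1549}{688} - 809}} = 1952 + \sqrt{24826 + \frac{1}{- \frac{558141}{688}}} = 1952 + \sqrt{24826 - \frac{688}{558141}} = 1952 + \sqrt{\frac{13856407778}{558141}} = 1952 + \frac{\sqrt{7733829293620698}}{558141}$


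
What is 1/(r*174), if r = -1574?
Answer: -1/273876 ≈ -3.6513e-6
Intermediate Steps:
1/(r*174) = 1/(-1574*174) = 1/(-273876) = -1/273876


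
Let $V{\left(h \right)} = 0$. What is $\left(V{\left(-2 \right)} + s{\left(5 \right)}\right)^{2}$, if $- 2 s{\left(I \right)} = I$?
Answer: $\frac{25}{4} \approx 6.25$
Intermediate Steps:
$s{\left(I \right)} = - \frac{I}{2}$
$\left(V{\left(-2 \right)} + s{\left(5 \right)}\right)^{2} = \left(0 - \frac{5}{2}\right)^{2} = \left(- \frac{5}{2}\right)^{2} = \frac{25}{4}$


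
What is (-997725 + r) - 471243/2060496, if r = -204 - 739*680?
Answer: -1030556544649/686832 ≈ -1.5005e+6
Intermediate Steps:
r = -502724 (r = -204 - 502520 = -502724)
(-997725 + r) - 471243/2060496 = (-997725 - 502724) - 471243/2060496 = -1500449 - 471243*1/2060496 = -1500449 - 157081/686832 = -1030556544649/686832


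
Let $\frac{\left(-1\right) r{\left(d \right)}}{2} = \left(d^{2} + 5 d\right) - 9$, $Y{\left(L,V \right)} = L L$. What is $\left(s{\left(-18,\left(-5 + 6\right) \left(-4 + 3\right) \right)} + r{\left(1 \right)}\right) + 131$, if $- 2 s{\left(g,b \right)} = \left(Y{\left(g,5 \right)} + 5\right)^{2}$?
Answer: $- \frac{107967}{2} \approx -53984.0$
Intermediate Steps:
$Y{\left(L,V \right)} = L^{2}$
$r{\left(d \right)} = 18 - 10 d - 2 d^{2}$ ($r{\left(d \right)} = - 2 \left(\left(d^{2} + 5 d\right) - 9\right) = - 2 \left(-9 + d^{2} + 5 d\right) = 18 - 10 d - 2 d^{2}$)
$s{\left(g,b \right)} = - \frac{\left(5 + g^{2}\right)^{2}}{2}$ ($s{\left(g,b \right)} = - \frac{\left(g^{2} + 5\right)^{2}}{2} = - \frac{\left(5 + g^{2}\right)^{2}}{2}$)
$\left(s{\left(-18,\left(-5 + 6\right) \left(-4 + 3\right) \right)} + r{\left(1 \right)}\right) + 131 = \left(- \frac{\left(5 + \left(-18\right)^{2}\right)^{2}}{2} - \left(-8 + 2\right)\right) + 131 = \left(- \frac{\left(5 + 324\right)^{2}}{2} - -6\right) + 131 = \left(- \frac{329^{2}}{2} - -6\right) + 131 = \left(\left(- \frac{1}{2}\right) 108241 + 6\right) + 131 = \left(- \frac{108241}{2} + 6\right) + 131 = - \frac{108229}{2} + 131 = - \frac{107967}{2}$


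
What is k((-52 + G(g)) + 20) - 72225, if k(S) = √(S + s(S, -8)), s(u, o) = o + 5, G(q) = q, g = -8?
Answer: -72225 + I*√43 ≈ -72225.0 + 6.5574*I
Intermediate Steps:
s(u, o) = 5 + o
k(S) = √(-3 + S) (k(S) = √(S + (5 - 8)) = √(S - 3) = √(-3 + S))
k((-52 + G(g)) + 20) - 72225 = √(-3 + ((-52 - 8) + 20)) - 72225 = √(-3 + (-60 + 20)) - 72225 = √(-3 - 40) - 72225 = √(-43) - 72225 = I*√43 - 72225 = -72225 + I*√43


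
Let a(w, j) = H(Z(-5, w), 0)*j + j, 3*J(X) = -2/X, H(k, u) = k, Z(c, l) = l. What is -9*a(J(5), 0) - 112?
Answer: -112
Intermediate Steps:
J(X) = -2/(3*X) (J(X) = (-2/X)/3 = -2/(3*X))
a(w, j) = j + j*w (a(w, j) = w*j + j = j*w + j = j + j*w)
-9*a(J(5), 0) - 112 = -0*(1 - ⅔/5) - 112 = -0*(1 - ⅔*⅕) - 112 = -0*(1 - 2/15) - 112 = -0*13/15 - 112 = -9*0 - 112 = 0 - 112 = -112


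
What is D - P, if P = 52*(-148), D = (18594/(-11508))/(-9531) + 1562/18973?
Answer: 889757256845329/115611709878 ≈ 7696.1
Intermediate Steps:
D = 9537624241/115611709878 (D = (18594*(-1/11508))*(-1/9531) + 1562*(1/18973) = -3099/1918*(-1/9531) + 1562/18973 = 1033/6093486 + 1562/18973 = 9537624241/115611709878 ≈ 0.082497)
P = -7696
D - P = 9537624241/115611709878 - 1*(-7696) = 9537624241/115611709878 + 7696 = 889757256845329/115611709878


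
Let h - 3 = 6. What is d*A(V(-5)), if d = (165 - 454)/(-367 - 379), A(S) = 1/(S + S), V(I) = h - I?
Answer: 289/20888 ≈ 0.013836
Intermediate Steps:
h = 9 (h = 3 + 6 = 9)
V(I) = 9 - I
A(S) = 1/(2*S)
d = 289/746 (d = -289/(-746) = -289*(-1/746) = 289/746 ≈ 0.38740)
d*A(V(-5)) = 289*(1/(2*(9 - 1*(-5))))/746 = 289*(1/(2*(9 + 5)))/746 = 289*((1/2)/14)/746 = 289*((1/2)*(1/14))/746 = (289/746)*(1/28) = 289/20888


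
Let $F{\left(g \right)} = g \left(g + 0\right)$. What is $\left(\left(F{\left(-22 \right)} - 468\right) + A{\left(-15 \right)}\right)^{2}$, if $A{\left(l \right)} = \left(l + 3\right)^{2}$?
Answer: $25600$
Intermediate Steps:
$A{\left(l \right)} = \left(3 + l\right)^{2}$
$F{\left(g \right)} = g^{2}$ ($F{\left(g \right)} = g g = g^{2}$)
$\left(\left(F{\left(-22 \right)} - 468\right) + A{\left(-15 \right)}\right)^{2} = \left(\left(\left(-22\right)^{2} - 468\right) + \left(3 - 15\right)^{2}\right)^{2} = \left(\left(484 - 468\right) + \left(-12\right)^{2}\right)^{2} = \left(16 + 144\right)^{2} = 160^{2} = 25600$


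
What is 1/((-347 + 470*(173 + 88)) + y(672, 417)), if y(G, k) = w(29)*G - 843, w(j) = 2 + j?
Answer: 1/142312 ≈ 7.0268e-6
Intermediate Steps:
y(G, k) = -843 + 31*G (y(G, k) = (2 + 29)*G - 843 = 31*G - 843 = -843 + 31*G)
1/((-347 + 470*(173 + 88)) + y(672, 417)) = 1/((-347 + 470*(173 + 88)) + (-843 + 31*672)) = 1/((-347 + 470*261) + (-843 + 20832)) = 1/((-347 + 122670) + 19989) = 1/(122323 + 19989) = 1/142312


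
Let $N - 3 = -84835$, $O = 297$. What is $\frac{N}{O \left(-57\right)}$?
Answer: $\frac{7712}{1539} \approx 5.011$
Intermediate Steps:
$N = -84832$ ($N = 3 - 84835 = -84832$)
$\frac{N}{O \left(-57\right)} = - \frac{84832}{297 \left(-57\right)} = - \frac{84832}{-16929} = \left(-84832\right) \left(- \frac{1}{16929}\right) = \frac{7712}{1539}$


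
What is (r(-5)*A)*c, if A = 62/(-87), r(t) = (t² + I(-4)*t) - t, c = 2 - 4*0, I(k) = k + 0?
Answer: -6200/87 ≈ -71.264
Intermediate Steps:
I(k) = k
c = 2 (c = 2 + 0 = 2)
r(t) = t² - 5*t (r(t) = (t² - 4*t) - t = t² - 5*t)
A = -62/87 (A = 62*(-1/87) = -62/87 ≈ -0.71264)
(r(-5)*A)*c = (-5*(-5 - 5)*(-62/87))*2 = (-5*(-10)*(-62/87))*2 = (50*(-62/87))*2 = -3100/87*2 = -6200/87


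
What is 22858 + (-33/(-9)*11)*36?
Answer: 24310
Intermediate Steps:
22858 + (-33/(-9)*11)*36 = 22858 + (-33*(-⅑)*11)*36 = 22858 + ((11/3)*11)*36 = 22858 + (121/3)*36 = 22858 + 1452 = 24310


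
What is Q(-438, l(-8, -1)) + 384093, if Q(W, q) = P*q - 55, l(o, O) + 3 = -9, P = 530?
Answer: 377678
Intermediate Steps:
l(o, O) = -12 (l(o, O) = -3 - 9 = -12)
Q(W, q) = -55 + 530*q (Q(W, q) = 530*q - 55 = -55 + 530*q)
Q(-438, l(-8, -1)) + 384093 = (-55 + 530*(-12)) + 384093 = (-55 - 6360) + 384093 = -6415 + 384093 = 377678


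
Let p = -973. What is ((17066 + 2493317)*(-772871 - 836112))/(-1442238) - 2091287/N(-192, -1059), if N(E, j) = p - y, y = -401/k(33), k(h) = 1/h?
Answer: 24758564620307417/8840918940 ≈ 2.8005e+6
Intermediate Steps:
y = -13233 (y = -401/(1/33) = -401/1/33 = -401*33 = -13233)
N(E, j) = 12260 (N(E, j) = -973 - 1*(-13233) = -973 + 13233 = 12260)
((17066 + 2493317)*(-772871 - 836112))/(-1442238) - 2091287/N(-192, -1059) = ((17066 + 2493317)*(-772871 - 836112))/(-1442238) - 2091287/12260 = (2510383*(-1608983))*(-1/1442238) - 2091287*1/12260 = -4039163570489*(-1/1442238) - 2091287/12260 = 4039163570489/1442238 - 2091287/12260 = 24758564620307417/8840918940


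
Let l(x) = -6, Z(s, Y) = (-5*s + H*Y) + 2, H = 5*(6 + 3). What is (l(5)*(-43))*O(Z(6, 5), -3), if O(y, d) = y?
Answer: 50826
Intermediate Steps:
H = 45 (H = 5*9 = 45)
Z(s, Y) = 2 - 5*s + 45*Y (Z(s, Y) = (-5*s + 45*Y) + 2 = 2 - 5*s + 45*Y)
(l(5)*(-43))*O(Z(6, 5), -3) = (-6*(-43))*(2 - 5*6 + 45*5) = 258*(2 - 30 + 225) = 258*197 = 50826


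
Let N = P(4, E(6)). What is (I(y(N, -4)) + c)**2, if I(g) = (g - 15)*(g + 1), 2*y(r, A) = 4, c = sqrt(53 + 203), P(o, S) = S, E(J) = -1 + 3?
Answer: 529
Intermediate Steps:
E(J) = 2
N = 2
c = 16 (c = sqrt(256) = 16)
y(r, A) = 2 (y(r, A) = (1/2)*4 = 2)
I(g) = (1 + g)*(-15 + g) (I(g) = (-15 + g)*(1 + g) = (1 + g)*(-15 + g))
(I(y(N, -4)) + c)**2 = ((-15 + 2**2 - 14*2) + 16)**2 = ((-15 + 4 - 28) + 16)**2 = (-39 + 16)**2 = (-23)**2 = 529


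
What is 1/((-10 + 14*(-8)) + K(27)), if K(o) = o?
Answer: -1/95 ≈ -0.010526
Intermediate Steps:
1/((-10 + 14*(-8)) + K(27)) = 1/((-10 + 14*(-8)) + 27) = 1/((-10 - 112) + 27) = 1/(-122 + 27) = 1/(-95) = -1/95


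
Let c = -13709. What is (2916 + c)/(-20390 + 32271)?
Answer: -10793/11881 ≈ -0.90843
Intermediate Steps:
(2916 + c)/(-20390 + 32271) = (2916 - 13709)/(-20390 + 32271) = -10793/11881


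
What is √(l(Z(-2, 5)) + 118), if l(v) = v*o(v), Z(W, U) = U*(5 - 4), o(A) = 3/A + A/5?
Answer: 3*√14 ≈ 11.225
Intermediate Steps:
o(A) = 3/A + A/5 (o(A) = 3/A + A*(⅕) = 3/A + A/5)
Z(W, U) = U (Z(W, U) = U*1 = U)
l(v) = v*(3/v + v/5)
√(l(Z(-2, 5)) + 118) = √((3 + (⅕)*5²) + 118) = √((3 + (⅕)*25) + 118) = √((3 + 5) + 118) = √(8 + 118) = √126 = 3*√14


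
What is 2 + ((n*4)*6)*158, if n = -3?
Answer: -11374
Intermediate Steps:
2 + ((n*4)*6)*158 = 2 + (-3*4*6)*158 = 2 - 12*6*158 = 2 - 72*158 = 2 - 11376 = -11374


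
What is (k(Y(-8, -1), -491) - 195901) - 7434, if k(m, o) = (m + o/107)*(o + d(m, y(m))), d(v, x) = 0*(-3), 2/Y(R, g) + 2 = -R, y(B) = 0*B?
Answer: -64599829/321 ≈ -2.0125e+5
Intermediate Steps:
y(B) = 0
Y(R, g) = 2/(-2 - R)
d(v, x) = 0
k(m, o) = o*(m + o/107) (k(m, o) = (m + o/107)*(o + 0) = (m + o*(1/107))*o = (m + o/107)*o = o*(m + o/107))
(k(Y(-8, -1), -491) - 195901) - 7434 = ((1/107)*(-491)*(-491 + 107*(-2/(2 - 8))) - 195901) - 7434 = ((1/107)*(-491)*(-491 + 107*(-2/(-6))) - 195901) - 7434 = ((1/107)*(-491)*(-491 + 107*(-2*(-⅙))) - 195901) - 7434 = ((1/107)*(-491)*(-491 + 107*(⅓)) - 195901) - 7434 = ((1/107)*(-491)*(-491 + 107/3) - 195901) - 7434 = ((1/107)*(-491)*(-1366/3) - 195901) - 7434 = (670706/321 - 195901) - 7434 = -62213515/321 - 7434 = -64599829/321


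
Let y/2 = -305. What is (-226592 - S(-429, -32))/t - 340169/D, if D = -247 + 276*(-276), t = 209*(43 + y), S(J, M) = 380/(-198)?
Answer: 5705146334507/896579122131 ≈ 6.3632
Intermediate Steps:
y = -610 (y = 2*(-305) = -610)
S(J, M) = -190/99 (S(J, M) = 380*(-1/198) = -190/99)
t = -118503 (t = 209*(43 - 610) = 209*(-567) = -118503)
D = -76423 (D = -247 - 76176 = -76423)
(-226592 - S(-429, -32))/t - 340169/D = (-226592 - 1*(-190/99))/(-118503) - 340169/(-76423) = (-226592 + 190/99)*(-1/118503) - 340169*(-1/76423) = -22432418/99*(-1/118503) + 340169/76423 = 22432418/11731797 + 340169/76423 = 5705146334507/896579122131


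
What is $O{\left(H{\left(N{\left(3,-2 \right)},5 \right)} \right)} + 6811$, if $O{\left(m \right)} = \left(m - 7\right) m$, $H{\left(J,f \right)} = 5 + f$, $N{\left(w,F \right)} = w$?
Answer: $6841$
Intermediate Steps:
$O{\left(m \right)} = m \left(-7 + m\right)$ ($O{\left(m \right)} = \left(-7 + m\right) m = m \left(-7 + m\right)$)
$O{\left(H{\left(N{\left(3,-2 \right)},5 \right)} \right)} + 6811 = \left(5 + 5\right) \left(-7 + \left(5 + 5\right)\right) + 6811 = 10 \left(-7 + 10\right) + 6811 = 10 \cdot 3 + 6811 = 30 + 6811 = 6841$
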